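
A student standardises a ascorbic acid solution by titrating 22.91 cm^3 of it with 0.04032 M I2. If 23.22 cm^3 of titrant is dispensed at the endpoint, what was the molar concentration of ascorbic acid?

0.0409 M

n(I2) = 0.04032 x 0.02322 = 0.0009362 mol.
From the balanced equation, 1 mol I2 reacts with 1 mol ascorbic acid, so n(ascorbic acid) = 0.0009362 x 1/1 = 0.0009362 mol.
[ascorbic acid] = 0.0009362 / 0.02291 L = 0.0409 M.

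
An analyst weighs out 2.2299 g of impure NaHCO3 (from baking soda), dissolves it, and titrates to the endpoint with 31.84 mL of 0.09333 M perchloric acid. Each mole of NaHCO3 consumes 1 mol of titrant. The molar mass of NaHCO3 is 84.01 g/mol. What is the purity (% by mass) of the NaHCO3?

11.2%

n(HClO4) = 0.09333 x 0.03184 = 0.002972 mol.
n(NaHCO3) = 0.002972 / 1 = 0.002972 mol.
mass of NaHCO3 = 0.002972 x 84.01 = 0.2496 g.
% purity = 0.2496 / 2.2299 x 100 = 11.2%.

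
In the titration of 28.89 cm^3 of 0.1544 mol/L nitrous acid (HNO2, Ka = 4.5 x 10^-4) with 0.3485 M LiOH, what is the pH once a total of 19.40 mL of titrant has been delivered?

12.68

n(acid) = 0.1544 x 0.02889 = 0.004461 mol; n(LiOH) added = 0.3485 x 0.01940 = 0.006761 mol.
Base is in excess by 0.006761 - 0.004461 = 0.002300 mol in a total volume of 0.04829 L.
[OH^-] = 0.002300/0.04829 = 0.04763 M, so pOH = 1.32 and pH = 14.00 - 1.32 = 12.68.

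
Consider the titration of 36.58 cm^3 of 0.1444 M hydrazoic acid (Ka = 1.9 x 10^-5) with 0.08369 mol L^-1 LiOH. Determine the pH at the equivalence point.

8.72

n(HN3) = 0.1444 x 0.03658 = 0.005282 mol; V(LiOH) at equivalence = 0.005282/0.08369 = 0.06312 L.
At equivalence all the acid is converted to N3-; total volume = 0.03658 + 0.06312 = 0.09970 L, so [N3-] = 0.005282/0.09970 = 0.05298 M.
Kb = Kw/Ka = 1.0e-14 / 1.9 x 10^-5 = 5.26e-10.
[OH^-] = sqrt(Kb x [N3-]) = sqrt(5.26e-10 x 0.05298) = 5.28e-6 M.
pOH = 5.28, so pH = 14.00 - 5.28 = 8.72.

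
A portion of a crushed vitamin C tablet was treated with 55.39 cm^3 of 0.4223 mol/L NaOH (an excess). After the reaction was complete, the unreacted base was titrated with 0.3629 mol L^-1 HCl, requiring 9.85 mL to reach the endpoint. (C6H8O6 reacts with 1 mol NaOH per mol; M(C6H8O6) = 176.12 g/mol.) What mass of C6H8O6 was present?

Total n(NaOH) added = 0.4223 x 0.05539 = 0.02339 mol.
n(HCl) used = 0.3629 x 0.009850 = 0.003575 mol, which equals the excess n(NaOH).
So n(NaOH) consumed by the sample = 0.02339 - 0.003575 = 0.01982 mol.
n(C6H8O6) = 0.01982 / 1 = 0.01982 mol.
mass = 0.01982 mol x 176.12 g/mol = 3.49 g.

3.49 g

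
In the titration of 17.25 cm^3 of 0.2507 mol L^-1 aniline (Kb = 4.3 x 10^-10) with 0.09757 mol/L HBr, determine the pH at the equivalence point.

n(C6H5NH2) = 0.2507 x 0.01725 = 0.004325 mol; V(HBr) at equivalence = 0.004325/0.09757 = 0.04432 L.
At equivalence the base is fully converted to C6H5NH3+; total volume = 0.06157 L, so [C6H5NH3+] = 0.004325/0.06157 = 0.07024 M.
Ka(C6H5NH3+) = Kw/Kb = 1.0e-14 / 4.3 x 10^-10 = 2.33e-5.
[H^+] = sqrt(Ka x [C6H5NH3+]) = sqrt(2.33e-5 x 0.07024) = 0.00128 M.
pH = -log(0.00128) = 2.89.

2.89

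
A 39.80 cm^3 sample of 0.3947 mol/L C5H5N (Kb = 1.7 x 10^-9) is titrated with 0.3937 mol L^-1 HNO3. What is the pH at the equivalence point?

2.97

n(C5H5N) = 0.3947 x 0.03980 = 0.01571 mol; V(HNO3) at equivalence = 0.01571/0.3937 = 0.03990 L.
At equivalence the base is fully converted to C5H5NH+; total volume = 0.07970 L, so [C5H5NH+] = 0.01571/0.07970 = 0.1971 M.
Ka(C5H5NH+) = Kw/Kb = 1.0e-14 / 1.7 x 10^-9 = 5.88e-6.
[H^+] = sqrt(Ka x [C5H5NH+]) = sqrt(5.88e-6 x 0.1971) = 0.00108 M.
pH = -log(0.00108) = 2.97.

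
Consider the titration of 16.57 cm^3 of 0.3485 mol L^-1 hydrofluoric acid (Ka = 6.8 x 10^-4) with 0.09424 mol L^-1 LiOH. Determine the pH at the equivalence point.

n(HF) = 0.3485 x 0.01657 = 0.005775 mol; V(LiOH) at equivalence = 0.005775/0.09424 = 0.06128 L.
At equivalence all the acid is converted to F-; total volume = 0.01657 + 0.06128 = 0.07785 L, so [F-] = 0.005775/0.07785 = 0.07418 M.
Kb = Kw/Ka = 1.0e-14 / 6.8 x 10^-4 = 1.47e-11.
[OH^-] = sqrt(Kb x [F-]) = sqrt(1.47e-11 x 0.07418) = 1.04e-6 M.
pOH = 5.98, so pH = 14.00 - 5.98 = 8.02.

8.02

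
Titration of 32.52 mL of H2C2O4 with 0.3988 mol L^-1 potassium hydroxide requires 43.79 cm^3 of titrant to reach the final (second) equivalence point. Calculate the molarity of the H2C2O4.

n(KOH) = 0.3988 x 0.04379 = 0.01746 mol.
At the final (second) equivalence point, 2 mol OH^- react per mol H2C2O4, so n(H2C2O4) = 0.01746 / 2 = 0.008732 mol.
[H2C2O4] = 0.008732 / 0.03252 L = 0.269 M.

0.269 M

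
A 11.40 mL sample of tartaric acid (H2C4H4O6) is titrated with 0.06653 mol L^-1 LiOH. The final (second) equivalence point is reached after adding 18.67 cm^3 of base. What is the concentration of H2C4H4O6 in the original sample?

0.0545 M

n(LiOH) = 0.06653 x 0.01867 = 0.001242 mol.
At the final (second) equivalence point, 2 mol OH^- react per mol H2C4H4O6, so n(H2C4H4O6) = 0.001242 / 2 = 0.0006211 mol.
[H2C4H4O6] = 0.0006211 / 0.01140 L = 0.0545 M.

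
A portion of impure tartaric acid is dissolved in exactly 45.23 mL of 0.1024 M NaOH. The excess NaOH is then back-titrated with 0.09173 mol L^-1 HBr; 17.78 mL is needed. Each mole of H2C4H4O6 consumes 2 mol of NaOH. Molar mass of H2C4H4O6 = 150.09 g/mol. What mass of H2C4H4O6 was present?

Total n(NaOH) added = 0.1024 x 0.04523 = 0.004632 mol.
n(HBr) used = 0.09173 x 0.01778 = 0.001631 mol, which equals the excess n(NaOH).
So n(NaOH) consumed by the sample = 0.004632 - 0.001631 = 0.003001 mol.
n(H2C4H4O6) = 0.003001 / 2 = 0.001500 mol.
mass = 0.001500 mol x 150.09 g/mol = 0.225 g.

0.225 g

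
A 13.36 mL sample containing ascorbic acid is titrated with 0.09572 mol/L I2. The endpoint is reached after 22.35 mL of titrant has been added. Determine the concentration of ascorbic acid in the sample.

n(I2) = 0.09572 x 0.02235 = 0.002139 mol.
From the balanced equation, 1 mol I2 reacts with 1 mol ascorbic acid, so n(ascorbic acid) = 0.002139 x 1/1 = 0.002139 mol.
[ascorbic acid] = 0.002139 / 0.01336 L = 0.160 M.

0.160 M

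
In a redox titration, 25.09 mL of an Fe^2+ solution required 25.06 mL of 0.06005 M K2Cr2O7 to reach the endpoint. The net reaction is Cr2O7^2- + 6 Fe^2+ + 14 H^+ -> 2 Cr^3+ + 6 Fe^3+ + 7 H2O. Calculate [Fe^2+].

n(K2Cr2O7) = 0.06005 x 0.02506 = 0.001505 mol.
From the balanced equation, 1 mol K2Cr2O7 reacts with 6 mol Fe^2+, so n(Fe^2+) = 0.001505 x 6/1 = 0.009029 mol.
[Fe^2+] = 0.009029 / 0.02509 L = 0.360 M.

0.360 M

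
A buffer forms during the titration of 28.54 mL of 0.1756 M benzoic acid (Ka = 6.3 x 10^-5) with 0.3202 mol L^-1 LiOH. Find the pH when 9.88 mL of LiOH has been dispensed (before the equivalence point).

4.43

Initial n(C6H5COOH) = 0.1756 x 0.02854 = 0.005012 mol.
n(LiOH) added = 0.3202 x 0.009880 = 0.003164 mol, converting that many moles of C6H5COOH to C6H5COO-.
Remaining n(C6H5COOH) = 0.001848 mol; n(C6H5COO-) = 0.003164 mol.
By Henderson-Hasselbalch, pH = pKa + log([A^-]/[HA]) = 4.20 + log(0.003164/0.001848) = 4.20 + (+0.23) = 4.43.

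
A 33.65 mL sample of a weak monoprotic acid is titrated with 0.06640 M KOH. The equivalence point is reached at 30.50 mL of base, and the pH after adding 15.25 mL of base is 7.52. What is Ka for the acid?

3.0 x 10^-8

15.25 mL is half of the equivalence volume, so this is the half-equivalence point where [HA] = [A^-].
At half-equivalence pH = pKa, so pKa = 7.52.
Ka = 10^(-7.52) = 3.0 x 10^-8.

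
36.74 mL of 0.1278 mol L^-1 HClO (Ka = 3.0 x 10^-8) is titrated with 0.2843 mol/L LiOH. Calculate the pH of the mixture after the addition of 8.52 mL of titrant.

7.55

Initial n(HClO) = 0.1278 x 0.03674 = 0.004695 mol.
n(LiOH) added = 0.2843 x 0.008520 = 0.002422 mol, converting that many moles of HClO to ClO-.
Remaining n(HClO) = 0.002273 mol; n(ClO-) = 0.002422 mol.
By Henderson-Hasselbalch, pH = pKa + log([A^-]/[HA]) = 7.52 + log(0.002422/0.002273) = 7.52 + (+0.03) = 7.55.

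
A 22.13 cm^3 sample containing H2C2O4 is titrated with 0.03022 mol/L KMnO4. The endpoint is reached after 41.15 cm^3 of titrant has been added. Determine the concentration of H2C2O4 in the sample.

n(KMnO4) = 0.03022 x 0.04115 = 0.001244 mol.
From the balanced equation, 2 mol KMnO4 reacts with 5 mol H2C2O4, so n(H2C2O4) = 0.001244 x 5/2 = 0.003109 mol.
[H2C2O4] = 0.003109 / 0.02213 L = 0.140 M.

0.140 M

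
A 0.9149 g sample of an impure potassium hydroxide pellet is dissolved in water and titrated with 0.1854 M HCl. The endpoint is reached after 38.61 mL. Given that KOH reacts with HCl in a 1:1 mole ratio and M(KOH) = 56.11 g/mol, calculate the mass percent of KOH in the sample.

n(HCl) = 0.1854 x 0.03861 = 0.007158 mol.
n(KOH) = 0.007158 / 1 = 0.007158 mol.
mass of KOH = 0.007158 x 56.11 = 0.4017 g.
% purity = 0.4017 / 0.9149 x 100 = 43.9%.

43.9%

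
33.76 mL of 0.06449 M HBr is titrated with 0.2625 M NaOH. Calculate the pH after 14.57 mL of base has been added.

12.53

n(acid) = 0.06449 x 0.03376 = 0.002177 mol; n(NaOH) added = 0.2625 x 0.01457 = 0.003825 mol.
Base is in excess by 0.003825 - 0.002177 = 0.001647 mol in a total volume of 0.04833 L.
[OH^-] = 0.001647/0.04833 = 0.03409 M, so pOH = 1.47 and pH = 14.00 - 1.47 = 12.53.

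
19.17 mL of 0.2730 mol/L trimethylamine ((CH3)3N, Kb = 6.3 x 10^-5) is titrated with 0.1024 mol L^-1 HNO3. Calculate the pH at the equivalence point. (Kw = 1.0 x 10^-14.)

5.46

n((CH3)3N) = 0.2730 x 0.01917 = 0.005233 mol; V(HNO3) at equivalence = 0.005233/0.1024 = 0.05111 L.
At equivalence the base is fully converted to (CH3)3NH+; total volume = 0.07028 L, so [(CH3)3NH+] = 0.005233/0.07028 = 0.07447 M.
Ka((CH3)3NH+) = Kw/Kb = 1.0e-14 / 6.3 x 10^-5 = 1.59e-10.
[H^+] = sqrt(Ka x [(CH3)3NH+]) = sqrt(1.59e-10 x 0.07447) = 3.44e-6 M.
pH = -log(3.44e-6) = 5.46.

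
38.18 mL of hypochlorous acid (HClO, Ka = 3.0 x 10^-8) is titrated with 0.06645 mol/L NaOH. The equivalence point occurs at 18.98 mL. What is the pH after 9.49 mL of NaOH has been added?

9.49 mL is exactly half the equivalence volume (18.98/2), i.e. the half-equivalence point.
There, n(HA) = n(A^-), so pH = pKa = -log(3.0 x 10^-8) = 7.52.

7.52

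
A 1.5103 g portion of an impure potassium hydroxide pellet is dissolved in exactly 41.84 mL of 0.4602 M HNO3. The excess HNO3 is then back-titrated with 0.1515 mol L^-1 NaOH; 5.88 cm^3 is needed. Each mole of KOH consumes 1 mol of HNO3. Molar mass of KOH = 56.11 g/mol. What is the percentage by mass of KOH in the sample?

Total n(HNO3) added = 0.4602 x 0.04184 = 0.01925 mol.
n(NaOH) used = 0.1515 x 0.005880 = 0.0008908 mol, which equals the excess n(HNO3).
So n(HNO3) consumed by the sample = 0.01925 - 0.0008908 = 0.01836 mol.
n(KOH) = 0.01836 / 1 = 0.01836 mol.
mass KOH = 0.01836 x 56.11 = 1.030 g, so %KOH = 1.030/1.5103 x 100 = 68.2%.

68.2%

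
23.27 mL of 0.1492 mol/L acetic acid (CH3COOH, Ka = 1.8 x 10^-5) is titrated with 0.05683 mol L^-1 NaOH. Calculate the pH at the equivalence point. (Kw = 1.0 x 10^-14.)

n(CH3COOH) = 0.1492 x 0.02327 = 0.003472 mol; V(NaOH) at equivalence = 0.003472/0.05683 = 0.06109 L.
At equivalence all the acid is converted to CH3COO-; total volume = 0.02327 + 0.06109 = 0.08436 L, so [CH3COO-] = 0.003472/0.08436 = 0.04115 M.
Kb = Kw/Ka = 1.0e-14 / 1.8 x 10^-5 = 5.56e-10.
[OH^-] = sqrt(Kb x [CH3COO-]) = sqrt(5.56e-10 x 0.04115) = 4.78e-6 M.
pOH = 5.32, so pH = 14.00 - 5.32 = 8.68.

8.68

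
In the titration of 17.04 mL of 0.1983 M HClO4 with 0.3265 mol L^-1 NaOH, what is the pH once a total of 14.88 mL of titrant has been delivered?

12.67

n(acid) = 0.1983 x 0.01704 = 0.003379 mol; n(NaOH) added = 0.3265 x 0.01488 = 0.004858 mol.
Base is in excess by 0.004858 - 0.003379 = 0.001479 mol in a total volume of 0.03192 L.
[OH^-] = 0.001479/0.03192 = 0.04634 M, so pOH = 1.33 and pH = 14.00 - 1.33 = 12.67.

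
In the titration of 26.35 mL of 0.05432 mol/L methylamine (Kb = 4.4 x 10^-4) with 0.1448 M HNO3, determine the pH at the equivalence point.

n(CH3NH2) = 0.05432 x 0.02635 = 0.001431 mol; V(HNO3) at equivalence = 0.001431/0.1448 = 0.009885 L.
At equivalence the base is fully converted to CH3NH3+; total volume = 0.03623 L, so [CH3NH3+] = 0.001431/0.03623 = 0.03950 M.
Ka(CH3NH3+) = Kw/Kb = 1.0e-14 / 4.4 x 10^-4 = 2.27e-11.
[H^+] = sqrt(Ka x [CH3NH3+]) = sqrt(2.27e-11 x 0.03950) = 9.48e-7 M.
pH = -log(9.48e-7) = 6.02.

6.02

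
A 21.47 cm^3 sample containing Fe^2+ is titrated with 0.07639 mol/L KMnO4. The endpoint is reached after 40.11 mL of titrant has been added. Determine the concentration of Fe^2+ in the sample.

n(KMnO4) = 0.07639 x 0.04011 = 0.003064 mol.
From the balanced equation, 1 mol KMnO4 reacts with 5 mol Fe^2+, so n(Fe^2+) = 0.003064 x 5/1 = 0.01532 mol.
[Fe^2+] = 0.01532 / 0.02147 L = 0.714 M.

0.714 M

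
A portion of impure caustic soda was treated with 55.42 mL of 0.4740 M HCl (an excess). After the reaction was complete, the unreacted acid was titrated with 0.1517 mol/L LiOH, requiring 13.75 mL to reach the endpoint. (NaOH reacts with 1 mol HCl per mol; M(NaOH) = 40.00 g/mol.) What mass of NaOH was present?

0.967 g

Total n(HCl) added = 0.4740 x 0.05542 = 0.02627 mol.
n(LiOH) used = 0.1517 x 0.01375 = 0.002086 mol, which equals the excess n(HCl).
So n(HCl) consumed by the sample = 0.02627 - 0.002086 = 0.02418 mol.
n(NaOH) = 0.02418 / 1 = 0.02418 mol.
mass = 0.02418 mol x 40.00 g/mol = 0.967 g.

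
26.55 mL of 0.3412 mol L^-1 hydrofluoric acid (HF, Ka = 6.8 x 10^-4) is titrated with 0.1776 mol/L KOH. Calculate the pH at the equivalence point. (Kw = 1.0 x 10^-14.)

n(HF) = 0.3412 x 0.02655 = 0.009059 mol; V(KOH) at equivalence = 0.009059/0.1776 = 0.05101 L.
At equivalence all the acid is converted to F-; total volume = 0.02655 + 0.05101 = 0.07756 L, so [F-] = 0.009059/0.07756 = 0.1168 M.
Kb = Kw/Ka = 1.0e-14 / 6.8 x 10^-4 = 1.47e-11.
[OH^-] = sqrt(Kb x [F-]) = sqrt(1.47e-11 x 0.1168) = 1.31e-6 M.
pOH = 5.88, so pH = 14.00 - 5.88 = 8.12.

8.12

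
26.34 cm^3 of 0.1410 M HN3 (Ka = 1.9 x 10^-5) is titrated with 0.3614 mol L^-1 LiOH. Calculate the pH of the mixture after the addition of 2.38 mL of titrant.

4.20

Initial n(HN3) = 0.1410 x 0.02634 = 0.003714 mol.
n(LiOH) added = 0.3614 x 0.002380 = 0.0008601 mol, converting that many moles of HN3 to N3-.
Remaining n(HN3) = 0.002854 mol; n(N3-) = 0.0008601 mol.
By Henderson-Hasselbalch, pH = pKa + log([A^-]/[HA]) = 4.72 + log(0.0008601/0.002854) = 4.72 + (-0.52) = 4.20.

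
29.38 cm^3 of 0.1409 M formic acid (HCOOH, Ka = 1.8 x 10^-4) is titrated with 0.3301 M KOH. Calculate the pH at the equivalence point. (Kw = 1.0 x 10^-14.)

n(HCOOH) = 0.1409 x 0.02938 = 0.004140 mol; V(KOH) at equivalence = 0.004140/0.3301 = 0.01254 L.
At equivalence all the acid is converted to HCOO-; total volume = 0.02938 + 0.01254 = 0.04192 L, so [HCOO-] = 0.004140/0.04192 = 0.09875 M.
Kb = Kw/Ka = 1.0e-14 / 1.8 x 10^-4 = 5.56e-11.
[OH^-] = sqrt(Kb x [HCOO-]) = sqrt(5.56e-11 x 0.09875) = 2.34e-6 M.
pOH = 5.63, so pH = 14.00 - 5.63 = 8.37.

8.37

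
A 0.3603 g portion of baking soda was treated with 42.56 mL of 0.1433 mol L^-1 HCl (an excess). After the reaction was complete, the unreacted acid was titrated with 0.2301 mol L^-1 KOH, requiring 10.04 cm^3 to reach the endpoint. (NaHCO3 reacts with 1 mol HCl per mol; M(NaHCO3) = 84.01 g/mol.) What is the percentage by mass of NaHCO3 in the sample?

88.3%

Total n(HCl) added = 0.1433 x 0.04256 = 0.006099 mol.
n(KOH) used = 0.2301 x 0.01004 = 0.002310 mol, which equals the excess n(HCl).
So n(HCl) consumed by the sample = 0.006099 - 0.002310 = 0.003789 mol.
n(NaHCO3) = 0.003789 / 1 = 0.003789 mol.
mass NaHCO3 = 0.003789 x 84.01 = 0.3183 g, so %NaHCO3 = 0.3183/0.3603 x 100 = 88.3%.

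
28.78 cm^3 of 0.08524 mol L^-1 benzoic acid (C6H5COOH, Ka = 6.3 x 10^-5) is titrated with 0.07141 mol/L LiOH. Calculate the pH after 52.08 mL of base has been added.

n(acid) = 0.08524 x 0.02878 = 0.002453 mol; n(LiOH) added = 0.07141 x 0.05208 = 0.003719 mol.
Base is in excess by 0.003719 - 0.002453 = 0.001266 mol in a total volume of 0.08086 L.
[OH^-] = 0.001266/0.08086 = 0.01565 M, so pOH = 1.81 and pH = 14.00 - 1.81 = 12.19.

12.19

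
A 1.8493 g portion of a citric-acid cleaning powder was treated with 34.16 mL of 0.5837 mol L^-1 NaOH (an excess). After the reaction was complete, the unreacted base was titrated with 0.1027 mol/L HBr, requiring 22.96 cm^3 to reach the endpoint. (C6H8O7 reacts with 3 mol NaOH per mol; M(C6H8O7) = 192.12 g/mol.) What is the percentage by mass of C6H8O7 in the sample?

60.9%

Total n(NaOH) added = 0.5837 x 0.03416 = 0.01994 mol.
n(HBr) used = 0.1027 x 0.02296 = 0.002358 mol, which equals the excess n(NaOH).
So n(NaOH) consumed by the sample = 0.01994 - 0.002358 = 0.01758 mol.
n(C6H8O7) = 0.01758 / 3 = 0.005860 mol.
mass C6H8O7 = 0.005860 x 192.12 = 1.126 g, so %C6H8O7 = 1.126/1.8493 x 100 = 60.9%.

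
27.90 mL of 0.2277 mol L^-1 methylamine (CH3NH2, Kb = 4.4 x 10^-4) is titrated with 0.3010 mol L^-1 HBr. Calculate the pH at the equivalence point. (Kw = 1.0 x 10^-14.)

5.77

n(CH3NH2) = 0.2277 x 0.02790 = 0.006353 mol; V(HBr) at equivalence = 0.006353/0.3010 = 0.02111 L.
At equivalence the base is fully converted to CH3NH3+; total volume = 0.04901 L, so [CH3NH3+] = 0.006353/0.04901 = 0.1296 M.
Ka(CH3NH3+) = Kw/Kb = 1.0e-14 / 4.4 x 10^-4 = 2.27e-11.
[H^+] = sqrt(Ka x [CH3NH3+]) = sqrt(2.27e-11 x 0.1296) = 1.72e-6 M.
pH = -log(1.72e-6) = 5.77.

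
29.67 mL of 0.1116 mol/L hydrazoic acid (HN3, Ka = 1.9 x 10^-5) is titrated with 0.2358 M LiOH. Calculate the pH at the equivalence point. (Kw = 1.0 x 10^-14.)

n(HN3) = 0.1116 x 0.02967 = 0.003311 mol; V(LiOH) at equivalence = 0.003311/0.2358 = 0.01404 L.
At equivalence all the acid is converted to N3-; total volume = 0.02967 + 0.01404 = 0.04371 L, so [N3-] = 0.003311/0.04371 = 0.07575 M.
Kb = Kw/Ka = 1.0e-14 / 1.9 x 10^-5 = 5.26e-10.
[OH^-] = sqrt(Kb x [N3-]) = sqrt(5.26e-10 x 0.07575) = 6.31e-6 M.
pOH = 5.20, so pH = 14.00 - 5.20 = 8.80.

8.80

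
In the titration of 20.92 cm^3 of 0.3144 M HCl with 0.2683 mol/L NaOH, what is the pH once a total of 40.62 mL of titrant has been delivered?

12.85

n(acid) = 0.3144 x 0.02092 = 0.006577 mol; n(NaOH) added = 0.2683 x 0.04062 = 0.01090 mol.
Base is in excess by 0.01090 - 0.006577 = 0.004321 mol in a total volume of 0.06154 L.
[OH^-] = 0.004321/0.06154 = 0.07022 M, so pOH = 1.15 and pH = 14.00 - 1.15 = 12.85.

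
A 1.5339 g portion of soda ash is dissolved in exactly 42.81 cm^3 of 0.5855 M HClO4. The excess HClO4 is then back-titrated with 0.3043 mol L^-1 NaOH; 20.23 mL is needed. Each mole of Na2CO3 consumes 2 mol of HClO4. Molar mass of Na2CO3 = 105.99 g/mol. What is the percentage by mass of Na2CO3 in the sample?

Total n(HClO4) added = 0.5855 x 0.04281 = 0.02507 mol.
n(NaOH) used = 0.3043 x 0.02023 = 0.006156 mol, which equals the excess n(HClO4).
So n(HClO4) consumed by the sample = 0.02507 - 0.006156 = 0.01891 mol.
n(Na2CO3) = 0.01891 / 2 = 0.009455 mol.
mass Na2CO3 = 0.009455 x 105.99 = 1.002 g, so %Na2CO3 = 1.002/1.5339 x 100 = 65.3%.

65.3%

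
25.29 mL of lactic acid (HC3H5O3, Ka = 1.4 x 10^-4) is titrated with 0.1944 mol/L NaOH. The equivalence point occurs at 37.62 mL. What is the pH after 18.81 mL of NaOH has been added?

3.85

18.81 mL is exactly half the equivalence volume (37.62/2), i.e. the half-equivalence point.
There, n(HA) = n(A^-), so pH = pKa = -log(1.4 x 10^-4) = 3.85.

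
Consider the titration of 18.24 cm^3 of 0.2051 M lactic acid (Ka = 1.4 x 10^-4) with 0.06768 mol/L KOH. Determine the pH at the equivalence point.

8.28

n(HC3H5O3) = 0.2051 x 0.01824 = 0.003741 mol; V(KOH) at equivalence = 0.003741/0.06768 = 0.05528 L.
At equivalence all the acid is converted to C3H5O3-; total volume = 0.01824 + 0.05528 = 0.07352 L, so [C3H5O3-] = 0.003741/0.07352 = 0.05089 M.
Kb = Kw/Ka = 1.0e-14 / 1.4 x 10^-4 = 7.14e-11.
[OH^-] = sqrt(Kb x [C3H5O3-]) = sqrt(7.14e-11 x 0.05089) = 1.91e-6 M.
pOH = 5.72, so pH = 14.00 - 5.72 = 8.28.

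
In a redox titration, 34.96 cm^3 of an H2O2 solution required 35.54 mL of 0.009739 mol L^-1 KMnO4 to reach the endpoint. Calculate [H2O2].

n(KMnO4) = 0.009739 x 0.03554 = 0.0003461 mol.
From the balanced equation, 2 mol KMnO4 reacts with 5 mol H2O2, so n(H2O2) = 0.0003461 x 5/2 = 0.0008653 mol.
[H2O2] = 0.0008653 / 0.03496 L = 0.0248 M.

0.0248 M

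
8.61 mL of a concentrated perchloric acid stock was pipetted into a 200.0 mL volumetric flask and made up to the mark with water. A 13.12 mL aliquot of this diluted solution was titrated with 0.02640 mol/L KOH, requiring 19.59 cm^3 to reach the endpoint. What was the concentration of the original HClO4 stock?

0.916 M

n(KOH) = 0.02640 x 0.01959 = 0.0005172 mol.
n(HClO4) in the aliquot = 0.0005172 mol.
[diluted HClO4] = 0.0005172 / 0.01312 = 0.03942 M.
Dilution factor = 200.0/8.610 = 23.23, so [stock] = 0.03942 x 23.23 = 0.916 M.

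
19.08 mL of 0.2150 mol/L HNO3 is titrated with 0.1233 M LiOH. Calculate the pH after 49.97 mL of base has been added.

12.47

n(acid) = 0.2150 x 0.01908 = 0.004102 mol; n(LiOH) added = 0.1233 x 0.04997 = 0.006161 mol.
Base is in excess by 0.006161 - 0.004102 = 0.002059 mol in a total volume of 0.06905 L.
[OH^-] = 0.002059/0.06905 = 0.02982 M, so pOH = 1.53 and pH = 14.00 - 1.53 = 12.47.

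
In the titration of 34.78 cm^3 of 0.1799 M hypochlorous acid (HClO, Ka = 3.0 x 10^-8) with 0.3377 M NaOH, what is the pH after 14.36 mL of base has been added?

8.06

Initial n(HClO) = 0.1799 x 0.03478 = 0.006257 mol.
n(NaOH) added = 0.3377 x 0.01436 = 0.004849 mol, converting that many moles of HClO to ClO-.
Remaining n(HClO) = 0.001408 mol; n(ClO-) = 0.004849 mol.
By Henderson-Hasselbalch, pH = pKa + log([A^-]/[HA]) = 7.52 + log(0.004849/0.001408) = 7.52 + (+0.54) = 8.06.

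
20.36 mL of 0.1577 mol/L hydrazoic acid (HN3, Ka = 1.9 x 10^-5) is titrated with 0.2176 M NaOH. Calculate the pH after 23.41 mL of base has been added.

12.63

n(acid) = 0.1577 x 0.02036 = 0.003211 mol; n(NaOH) added = 0.2176 x 0.02341 = 0.005094 mol.
Base is in excess by 0.005094 - 0.003211 = 0.001883 mol in a total volume of 0.04377 L.
[OH^-] = 0.001883/0.04377 = 0.04303 M, so pOH = 1.37 and pH = 14.00 - 1.37 = 12.63.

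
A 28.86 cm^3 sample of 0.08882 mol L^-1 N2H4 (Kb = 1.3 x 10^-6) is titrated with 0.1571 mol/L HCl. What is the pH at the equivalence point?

n(N2H4) = 0.08882 x 0.02886 = 0.002563 mol; V(HCl) at equivalence = 0.002563/0.1571 = 0.01632 L.
At equivalence the base is fully converted to N2H5+; total volume = 0.04518 L, so [N2H5+] = 0.002563/0.04518 = 0.05674 M.
Ka(N2H5+) = Kw/Kb = 1.0e-14 / 1.3 x 10^-6 = 7.69e-9.
[H^+] = sqrt(Ka x [N2H5+]) = sqrt(7.69e-9 x 0.05674) = 2.09e-5 M.
pH = -log(2.09e-5) = 4.68.

4.68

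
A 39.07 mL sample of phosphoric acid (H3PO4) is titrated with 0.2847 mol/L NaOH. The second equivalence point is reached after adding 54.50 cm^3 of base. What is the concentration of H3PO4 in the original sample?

n(NaOH) = 0.2847 x 0.05450 = 0.01552 mol.
At the second equivalence point, 2 mol OH^- react per mol H3PO4, so n(H3PO4) = 0.01552 / 2 = 0.007758 mol.
[H3PO4] = 0.007758 / 0.03907 L = 0.199 M.

0.199 M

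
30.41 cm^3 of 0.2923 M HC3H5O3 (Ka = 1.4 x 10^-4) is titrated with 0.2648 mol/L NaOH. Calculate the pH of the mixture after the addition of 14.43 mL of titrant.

Initial n(HC3H5O3) = 0.2923 x 0.03041 = 0.008889 mol.
n(NaOH) added = 0.2648 x 0.01443 = 0.003821 mol, converting that many moles of HC3H5O3 to C3H5O3-.
Remaining n(HC3H5O3) = 0.005068 mol; n(C3H5O3-) = 0.003821 mol.
By Henderson-Hasselbalch, pH = pKa + log([A^-]/[HA]) = 3.85 + log(0.003821/0.005068) = 3.85 + (-0.12) = 3.73.

3.73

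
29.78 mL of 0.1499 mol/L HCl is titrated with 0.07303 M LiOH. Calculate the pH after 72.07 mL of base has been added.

11.89

n(acid) = 0.1499 x 0.02978 = 0.004464 mol; n(LiOH) added = 0.07303 x 0.07207 = 0.005263 mol.
Base is in excess by 0.005263 - 0.004464 = 0.0007993 mol in a total volume of 0.1018 L.
[OH^-] = 0.0007993/0.1018 = 0.007847 M, so pOH = 2.11 and pH = 14.00 - 2.11 = 11.89.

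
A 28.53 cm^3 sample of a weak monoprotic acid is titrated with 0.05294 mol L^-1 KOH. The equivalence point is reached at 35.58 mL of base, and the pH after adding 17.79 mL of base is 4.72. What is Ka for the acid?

1.9 x 10^-5

17.79 mL is half of the equivalence volume, so this is the half-equivalence point where [HA] = [A^-].
At half-equivalence pH = pKa, so pKa = 4.72.
Ka = 10^(-4.72) = 1.9 x 10^-5.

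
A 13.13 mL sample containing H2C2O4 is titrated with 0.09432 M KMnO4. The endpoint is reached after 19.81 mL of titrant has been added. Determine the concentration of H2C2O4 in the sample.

n(KMnO4) = 0.09432 x 0.01981 = 0.001868 mol.
From the balanced equation, 2 mol KMnO4 reacts with 5 mol H2C2O4, so n(H2C2O4) = 0.001868 x 5/2 = 0.004671 mol.
[H2C2O4] = 0.004671 / 0.01313 L = 0.356 M.

0.356 M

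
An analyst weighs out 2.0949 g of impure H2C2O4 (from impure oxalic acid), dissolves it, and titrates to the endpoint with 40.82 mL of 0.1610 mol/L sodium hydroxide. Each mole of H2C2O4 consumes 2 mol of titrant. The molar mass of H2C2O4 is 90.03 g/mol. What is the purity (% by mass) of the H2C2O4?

14.1%

n(NaOH) = 0.1610 x 0.04082 = 0.006572 mol.
n(H2C2O4) = 0.006572 / 2 = 0.003286 mol.
mass of H2C2O4 = 0.003286 x 90.03 = 0.2958 g.
% purity = 0.2958 / 2.0949 x 100 = 14.1%.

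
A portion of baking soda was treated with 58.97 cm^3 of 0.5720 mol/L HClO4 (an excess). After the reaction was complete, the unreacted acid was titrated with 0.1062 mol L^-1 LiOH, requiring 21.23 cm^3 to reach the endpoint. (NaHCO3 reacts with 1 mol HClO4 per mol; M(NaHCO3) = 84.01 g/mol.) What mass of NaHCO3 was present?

2.64 g

Total n(HClO4) added = 0.5720 x 0.05897 = 0.03373 mol.
n(LiOH) used = 0.1062 x 0.02123 = 0.002255 mol, which equals the excess n(HClO4).
So n(HClO4) consumed by the sample = 0.03373 - 0.002255 = 0.03148 mol.
n(NaHCO3) = 0.03148 / 1 = 0.03148 mol.
mass = 0.03148 mol x 84.01 g/mol = 2.64 g.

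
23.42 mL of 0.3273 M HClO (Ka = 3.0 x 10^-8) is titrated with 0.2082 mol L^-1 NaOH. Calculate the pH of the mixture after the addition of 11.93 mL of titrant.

7.20

Initial n(HClO) = 0.3273 x 0.02342 = 0.007665 mol.
n(NaOH) added = 0.2082 x 0.01193 = 0.002484 mol, converting that many moles of HClO to ClO-.
Remaining n(HClO) = 0.005182 mol; n(ClO-) = 0.002484 mol.
By Henderson-Hasselbalch, pH = pKa + log([A^-]/[HA]) = 7.52 + log(0.002484/0.005182) = 7.52 + (-0.32) = 7.20.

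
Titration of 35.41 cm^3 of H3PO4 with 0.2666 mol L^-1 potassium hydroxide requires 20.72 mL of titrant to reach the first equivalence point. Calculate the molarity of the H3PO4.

0.156 M

n(KOH) = 0.2666 x 0.02072 = 0.005524 mol.
At the first equivalence point, 1 mol OH^- react per mol H3PO4, so n(H3PO4) = 0.005524 / 1 = 0.005524 mol.
[H3PO4] = 0.005524 / 0.03541 L = 0.156 M.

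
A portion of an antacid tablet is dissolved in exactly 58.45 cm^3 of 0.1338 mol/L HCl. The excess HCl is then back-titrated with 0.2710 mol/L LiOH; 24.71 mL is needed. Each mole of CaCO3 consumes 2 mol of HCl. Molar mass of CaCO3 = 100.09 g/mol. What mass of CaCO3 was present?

0.0563 g

Total n(HCl) added = 0.1338 x 0.05845 = 0.007821 mol.
n(LiOH) used = 0.2710 x 0.02471 = 0.006696 mol, which equals the excess n(HCl).
So n(HCl) consumed by the sample = 0.007821 - 0.006696 = 0.001124 mol.
n(CaCO3) = 0.001124 / 2 = 0.0005621 mol.
mass = 0.0005621 mol x 100.09 g/mol = 0.0563 g.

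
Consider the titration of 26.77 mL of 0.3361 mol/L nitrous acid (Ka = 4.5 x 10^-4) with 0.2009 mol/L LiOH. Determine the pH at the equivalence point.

8.22

n(HNO2) = 0.3361 x 0.02677 = 0.008997 mol; V(LiOH) at equivalence = 0.008997/0.2009 = 0.04479 L.
At equivalence all the acid is converted to NO2-; total volume = 0.02677 + 0.04479 = 0.07156 L, so [NO2-] = 0.008997/0.07156 = 0.1257 M.
Kb = Kw/Ka = 1.0e-14 / 4.5 x 10^-4 = 2.22e-11.
[OH^-] = sqrt(Kb x [NO2-]) = sqrt(2.22e-11 x 0.1257) = 1.67e-6 M.
pOH = 5.78, so pH = 14.00 - 5.78 = 8.22.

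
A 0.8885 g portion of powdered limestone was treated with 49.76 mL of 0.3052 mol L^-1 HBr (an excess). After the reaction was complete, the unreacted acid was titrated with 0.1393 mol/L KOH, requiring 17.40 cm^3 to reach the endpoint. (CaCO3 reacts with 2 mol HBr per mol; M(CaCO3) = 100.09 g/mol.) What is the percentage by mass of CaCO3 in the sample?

Total n(HBr) added = 0.3052 x 0.04976 = 0.01519 mol.
n(KOH) used = 0.1393 x 0.01740 = 0.002424 mol, which equals the excess n(HBr).
So n(HBr) consumed by the sample = 0.01519 - 0.002424 = 0.01276 mol.
n(CaCO3) = 0.01276 / 2 = 0.006381 mol.
mass CaCO3 = 0.006381 x 100.09 = 0.6387 g, so %CaCO3 = 0.6387/0.8885 x 100 = 71.9%.

71.9%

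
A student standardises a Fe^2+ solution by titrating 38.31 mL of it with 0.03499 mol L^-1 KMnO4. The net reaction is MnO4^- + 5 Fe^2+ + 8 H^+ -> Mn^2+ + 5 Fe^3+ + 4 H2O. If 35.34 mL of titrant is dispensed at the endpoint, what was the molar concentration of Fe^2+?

n(KMnO4) = 0.03499 x 0.03534 = 0.001237 mol.
From the balanced equation, 1 mol KMnO4 reacts with 5 mol Fe^2+, so n(Fe^2+) = 0.001237 x 5/1 = 0.006183 mol.
[Fe^2+] = 0.006183 / 0.03831 L = 0.161 M.

0.161 M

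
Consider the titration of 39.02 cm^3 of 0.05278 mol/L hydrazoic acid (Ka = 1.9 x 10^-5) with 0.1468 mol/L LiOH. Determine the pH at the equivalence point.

8.66

n(HN3) = 0.05278 x 0.03902 = 0.002059 mol; V(LiOH) at equivalence = 0.002059/0.1468 = 0.01403 L.
At equivalence all the acid is converted to N3-; total volume = 0.03902 + 0.01403 = 0.05305 L, so [N3-] = 0.002059/0.05305 = 0.03882 M.
Kb = Kw/Ka = 1.0e-14 / 1.9 x 10^-5 = 5.26e-10.
[OH^-] = sqrt(Kb x [N3-]) = sqrt(5.26e-10 x 0.03882) = 4.52e-6 M.
pOH = 5.34, so pH = 14.00 - 5.34 = 8.66.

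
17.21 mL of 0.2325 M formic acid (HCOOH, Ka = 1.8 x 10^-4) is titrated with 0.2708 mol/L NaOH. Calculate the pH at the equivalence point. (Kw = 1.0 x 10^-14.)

n(HCOOH) = 0.2325 x 0.01721 = 0.004001 mol; V(NaOH) at equivalence = 0.004001/0.2708 = 0.01478 L.
At equivalence all the acid is converted to HCOO-; total volume = 0.01721 + 0.01478 = 0.03199 L, so [HCOO-] = 0.004001/0.03199 = 0.1251 M.
Kb = Kw/Ka = 1.0e-14 / 1.8 x 10^-4 = 5.56e-11.
[OH^-] = sqrt(Kb x [HCOO-]) = sqrt(5.56e-11 x 0.1251) = 2.64e-6 M.
pOH = 5.58, so pH = 14.00 - 5.58 = 8.42.

8.42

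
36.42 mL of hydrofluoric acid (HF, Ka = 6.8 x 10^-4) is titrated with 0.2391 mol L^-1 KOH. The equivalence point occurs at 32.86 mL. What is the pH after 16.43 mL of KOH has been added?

16.43 mL is exactly half the equivalence volume (32.86/2), i.e. the half-equivalence point.
There, n(HA) = n(A^-), so pH = pKa = -log(6.8 x 10^-4) = 3.17.

3.17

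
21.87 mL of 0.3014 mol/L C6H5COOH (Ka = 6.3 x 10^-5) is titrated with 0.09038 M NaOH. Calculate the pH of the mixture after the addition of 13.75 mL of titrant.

Initial n(C6H5COOH) = 0.3014 x 0.02187 = 0.006592 mol.
n(NaOH) added = 0.09038 x 0.01375 = 0.001243 mol, converting that many moles of C6H5COOH to C6H5COO-.
Remaining n(C6H5COOH) = 0.005349 mol; n(C6H5COO-) = 0.001243 mol.
By Henderson-Hasselbalch, pH = pKa + log([A^-]/[HA]) = 4.20 + log(0.001243/0.005349) = 4.20 + (-0.63) = 3.57.

3.57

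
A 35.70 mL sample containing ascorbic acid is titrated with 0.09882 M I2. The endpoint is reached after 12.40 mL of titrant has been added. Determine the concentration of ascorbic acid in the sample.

0.0343 M

n(I2) = 0.09882 x 0.01240 = 0.001225 mol.
From the balanced equation, 1 mol I2 reacts with 1 mol ascorbic acid, so n(ascorbic acid) = 0.001225 x 1/1 = 0.001225 mol.
[ascorbic acid] = 0.001225 / 0.03570 L = 0.0343 M.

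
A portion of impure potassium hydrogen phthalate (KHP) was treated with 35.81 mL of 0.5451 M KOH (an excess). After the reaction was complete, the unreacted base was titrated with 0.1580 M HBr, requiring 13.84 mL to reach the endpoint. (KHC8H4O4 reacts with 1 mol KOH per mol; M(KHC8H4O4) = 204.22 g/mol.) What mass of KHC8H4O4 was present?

Total n(KOH) added = 0.5451 x 0.03581 = 0.01952 mol.
n(HBr) used = 0.1580 x 0.01384 = 0.002187 mol, which equals the excess n(KOH).
So n(KOH) consumed by the sample = 0.01952 - 0.002187 = 0.01733 mol.
n(KHC8H4O4) = 0.01733 / 1 = 0.01733 mol.
mass = 0.01733 mol x 204.22 g/mol = 3.54 g.

3.54 g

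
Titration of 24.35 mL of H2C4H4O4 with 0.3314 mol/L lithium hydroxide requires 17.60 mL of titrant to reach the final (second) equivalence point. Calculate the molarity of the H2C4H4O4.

n(LiOH) = 0.3314 x 0.01760 = 0.005833 mol.
At the final (second) equivalence point, 2 mol OH^- react per mol H2C4H4O4, so n(H2C4H4O4) = 0.005833 / 2 = 0.002916 mol.
[H2C4H4O4] = 0.002916 / 0.02435 L = 0.120 M.

0.120 M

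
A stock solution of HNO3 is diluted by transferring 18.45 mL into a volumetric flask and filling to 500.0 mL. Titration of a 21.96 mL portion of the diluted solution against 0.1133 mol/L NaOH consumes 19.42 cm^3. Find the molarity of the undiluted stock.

2.72 M

n(NaOH) = 0.1133 x 0.01942 = 0.002200 mol.
n(HNO3) in the aliquot = 0.002200 mol.
[diluted HNO3] = 0.002200 / 0.02196 = 0.1002 M.
Dilution factor = 500.0/18.45 = 27.10, so [stock] = 0.1002 x 27.10 = 2.72 M.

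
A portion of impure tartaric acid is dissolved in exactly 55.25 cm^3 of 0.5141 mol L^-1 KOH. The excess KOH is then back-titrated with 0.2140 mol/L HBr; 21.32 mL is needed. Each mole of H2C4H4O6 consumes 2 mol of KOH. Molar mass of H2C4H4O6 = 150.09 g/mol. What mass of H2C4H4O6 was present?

1.79 g

Total n(KOH) added = 0.5141 x 0.05525 = 0.02840 mol.
n(HBr) used = 0.2140 x 0.02132 = 0.004562 mol, which equals the excess n(KOH).
So n(KOH) consumed by the sample = 0.02840 - 0.004562 = 0.02384 mol.
n(H2C4H4O6) = 0.02384 / 2 = 0.01192 mol.
mass = 0.01192 mol x 150.09 g/mol = 1.79 g.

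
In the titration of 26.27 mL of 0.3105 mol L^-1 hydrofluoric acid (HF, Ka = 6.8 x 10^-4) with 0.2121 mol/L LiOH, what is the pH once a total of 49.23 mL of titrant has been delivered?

12.48

n(acid) = 0.3105 x 0.02627 = 0.008157 mol; n(LiOH) added = 0.2121 x 0.04923 = 0.01044 mol.
Base is in excess by 0.01044 - 0.008157 = 0.002285 mol in a total volume of 0.07550 L.
[OH^-] = 0.002285/0.07550 = 0.03026 M, so pOH = 1.52 and pH = 14.00 - 1.52 = 12.48.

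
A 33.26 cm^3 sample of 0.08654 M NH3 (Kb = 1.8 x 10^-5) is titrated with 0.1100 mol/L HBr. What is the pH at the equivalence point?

n(NH3) = 0.08654 x 0.03326 = 0.002878 mol; V(HBr) at equivalence = 0.002878/0.1100 = 0.02617 L.
At equivalence the base is fully converted to NH4+; total volume = 0.05943 L, so [NH4+] = 0.002878/0.05943 = 0.04843 M.
Ka(NH4+) = Kw/Kb = 1.0e-14 / 1.8 x 10^-5 = 5.56e-10.
[H^+] = sqrt(Ka x [NH4+]) = sqrt(5.56e-10 x 0.04843) = 5.19e-6 M.
pH = -log(5.19e-6) = 5.29.

5.29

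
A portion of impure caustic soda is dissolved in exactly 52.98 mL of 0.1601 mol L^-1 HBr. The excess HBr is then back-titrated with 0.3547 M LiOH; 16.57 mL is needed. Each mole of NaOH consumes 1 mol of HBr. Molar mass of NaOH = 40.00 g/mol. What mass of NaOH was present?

Total n(HBr) added = 0.1601 x 0.05298 = 0.008482 mol.
n(LiOH) used = 0.3547 x 0.01657 = 0.005877 mol, which equals the excess n(HBr).
So n(HBr) consumed by the sample = 0.008482 - 0.005877 = 0.002605 mol.
n(NaOH) = 0.002605 / 1 = 0.002605 mol.
mass = 0.002605 mol x 40.00 g/mol = 0.104 g.

0.104 g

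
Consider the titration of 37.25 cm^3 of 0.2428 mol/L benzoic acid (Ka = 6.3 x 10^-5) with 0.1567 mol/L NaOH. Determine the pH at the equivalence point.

8.59

n(C6H5COOH) = 0.2428 x 0.03725 = 0.009044 mol; V(NaOH) at equivalence = 0.009044/0.1567 = 0.05772 L.
At equivalence all the acid is converted to C6H5COO-; total volume = 0.03725 + 0.05772 = 0.09497 L, so [C6H5COO-] = 0.009044/0.09497 = 0.09524 M.
Kb = Kw/Ka = 1.0e-14 / 6.3 x 10^-5 = 1.59e-10.
[OH^-] = sqrt(Kb x [C6H5COO-]) = sqrt(1.59e-10 x 0.09524) = 3.89e-6 M.
pOH = 5.41, so pH = 14.00 - 5.41 = 8.59.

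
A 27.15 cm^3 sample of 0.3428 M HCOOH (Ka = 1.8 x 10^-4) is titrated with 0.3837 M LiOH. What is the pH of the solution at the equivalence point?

n(HCOOH) = 0.3428 x 0.02715 = 0.009307 mol; V(LiOH) at equivalence = 0.009307/0.3837 = 0.02426 L.
At equivalence all the acid is converted to HCOO-; total volume = 0.02715 + 0.02426 = 0.05141 L, so [HCOO-] = 0.009307/0.05141 = 0.1810 M.
Kb = Kw/Ka = 1.0e-14 / 1.8 x 10^-4 = 5.56e-11.
[OH^-] = sqrt(Kb x [HCOO-]) = sqrt(5.56e-11 x 0.1810) = 3.17e-6 M.
pOH = 5.50, so pH = 14.00 - 5.50 = 8.50.

8.50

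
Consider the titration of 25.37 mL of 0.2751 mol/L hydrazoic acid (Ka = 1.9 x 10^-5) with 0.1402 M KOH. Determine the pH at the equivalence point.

8.84

n(HN3) = 0.2751 x 0.02537 = 0.006979 mol; V(KOH) at equivalence = 0.006979/0.1402 = 0.04978 L.
At equivalence all the acid is converted to N3-; total volume = 0.02537 + 0.04978 = 0.07515 L, so [N3-] = 0.006979/0.07515 = 0.09287 M.
Kb = Kw/Ka = 1.0e-14 / 1.9 x 10^-5 = 5.26e-10.
[OH^-] = sqrt(Kb x [N3-]) = sqrt(5.26e-10 x 0.09287) = 6.99e-6 M.
pOH = 5.16, so pH = 14.00 - 5.16 = 8.84.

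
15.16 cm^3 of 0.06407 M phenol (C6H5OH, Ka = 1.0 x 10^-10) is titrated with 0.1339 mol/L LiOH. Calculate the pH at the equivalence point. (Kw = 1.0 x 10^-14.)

n(C6H5OH) = 0.06407 x 0.01516 = 0.0009713 mol; V(LiOH) at equivalence = 0.0009713/0.1339 = 0.007254 L.
At equivalence all the acid is converted to C6H5O-; total volume = 0.01516 + 0.007254 = 0.02241 L, so [C6H5O-] = 0.0009713/0.02241 = 0.04333 M.
Kb = Kw/Ka = 1.0e-14 / 1.0 x 10^-10 = 0.000100.
[OH^-] = sqrt(Kb x [C6H5O-]) = sqrt(0.000100 x 0.04333) = 0.00208 M.
pOH = 2.68, so pH = 14.00 - 2.68 = 11.32.

11.32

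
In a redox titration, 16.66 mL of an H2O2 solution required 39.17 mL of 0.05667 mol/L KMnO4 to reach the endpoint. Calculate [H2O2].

0.333 M

n(KMnO4) = 0.05667 x 0.03917 = 0.002220 mol.
From the balanced equation, 2 mol KMnO4 reacts with 5 mol H2O2, so n(H2O2) = 0.002220 x 5/2 = 0.005549 mol.
[H2O2] = 0.005549 / 0.01666 L = 0.333 M.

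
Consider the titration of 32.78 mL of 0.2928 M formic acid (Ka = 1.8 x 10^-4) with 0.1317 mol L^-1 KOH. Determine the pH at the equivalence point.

n(HCOOH) = 0.2928 x 0.03278 = 0.009598 mol; V(KOH) at equivalence = 0.009598/0.1317 = 0.07288 L.
At equivalence all the acid is converted to HCOO-; total volume = 0.03278 + 0.07288 = 0.1057 L, so [HCOO-] = 0.009598/0.1057 = 0.09084 M.
Kb = Kw/Ka = 1.0e-14 / 1.8 x 10^-4 = 5.56e-11.
[OH^-] = sqrt(Kb x [HCOO-]) = sqrt(5.56e-11 x 0.09084) = 2.25e-6 M.
pOH = 5.65, so pH = 14.00 - 5.65 = 8.35.

8.35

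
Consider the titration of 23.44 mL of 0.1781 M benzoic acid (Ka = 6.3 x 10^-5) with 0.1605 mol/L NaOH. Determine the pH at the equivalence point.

n(C6H5COOH) = 0.1781 x 0.02344 = 0.004175 mol; V(NaOH) at equivalence = 0.004175/0.1605 = 0.02601 L.
At equivalence all the acid is converted to C6H5COO-; total volume = 0.02344 + 0.02601 = 0.04945 L, so [C6H5COO-] = 0.004175/0.04945 = 0.08442 M.
Kb = Kw/Ka = 1.0e-14 / 6.3 x 10^-5 = 1.59e-10.
[OH^-] = sqrt(Kb x [C6H5COO-]) = sqrt(1.59e-10 x 0.08442) = 3.66e-6 M.
pOH = 5.44, so pH = 14.00 - 5.44 = 8.56.

8.56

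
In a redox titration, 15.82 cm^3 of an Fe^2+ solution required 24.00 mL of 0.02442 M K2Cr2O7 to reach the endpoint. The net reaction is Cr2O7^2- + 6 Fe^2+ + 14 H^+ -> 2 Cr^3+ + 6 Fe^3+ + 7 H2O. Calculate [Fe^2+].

n(K2Cr2O7) = 0.02442 x 0.02400 = 0.0005861 mol.
From the balanced equation, 1 mol K2Cr2O7 reacts with 6 mol Fe^2+, so n(Fe^2+) = 0.0005861 x 6/1 = 0.003516 mol.
[Fe^2+] = 0.003516 / 0.01582 L = 0.222 M.

0.222 M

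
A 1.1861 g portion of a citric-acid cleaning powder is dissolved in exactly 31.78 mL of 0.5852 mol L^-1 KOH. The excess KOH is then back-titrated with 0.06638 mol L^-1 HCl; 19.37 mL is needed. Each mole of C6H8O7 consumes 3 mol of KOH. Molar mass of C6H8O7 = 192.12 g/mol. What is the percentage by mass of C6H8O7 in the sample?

Total n(KOH) added = 0.5852 x 0.03178 = 0.01860 mol.
n(HCl) used = 0.06638 x 0.01937 = 0.001286 mol, which equals the excess n(KOH).
So n(KOH) consumed by the sample = 0.01860 - 0.001286 = 0.01731 mol.
n(C6H8O7) = 0.01731 / 3 = 0.005771 mol.
mass C6H8O7 = 0.005771 x 192.12 = 1.109 g, so %C6H8O7 = 1.109/1.1861 x 100 = 93.5%.

93.5%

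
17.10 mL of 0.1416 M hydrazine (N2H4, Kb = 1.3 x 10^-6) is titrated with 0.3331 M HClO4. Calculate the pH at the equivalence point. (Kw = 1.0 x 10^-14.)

4.56

n(N2H4) = 0.1416 x 0.01710 = 0.002421 mol; V(HClO4) at equivalence = 0.002421/0.3331 = 0.007269 L.
At equivalence the base is fully converted to N2H5+; total volume = 0.02437 L, so [N2H5+] = 0.002421/0.02437 = 0.09936 M.
Ka(N2H5+) = Kw/Kb = 1.0e-14 / 1.3 x 10^-6 = 7.69e-9.
[H^+] = sqrt(Ka x [N2H5+]) = sqrt(7.69e-9 x 0.09936) = 2.76e-5 M.
pH = -log(2.76e-5) = 4.56.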